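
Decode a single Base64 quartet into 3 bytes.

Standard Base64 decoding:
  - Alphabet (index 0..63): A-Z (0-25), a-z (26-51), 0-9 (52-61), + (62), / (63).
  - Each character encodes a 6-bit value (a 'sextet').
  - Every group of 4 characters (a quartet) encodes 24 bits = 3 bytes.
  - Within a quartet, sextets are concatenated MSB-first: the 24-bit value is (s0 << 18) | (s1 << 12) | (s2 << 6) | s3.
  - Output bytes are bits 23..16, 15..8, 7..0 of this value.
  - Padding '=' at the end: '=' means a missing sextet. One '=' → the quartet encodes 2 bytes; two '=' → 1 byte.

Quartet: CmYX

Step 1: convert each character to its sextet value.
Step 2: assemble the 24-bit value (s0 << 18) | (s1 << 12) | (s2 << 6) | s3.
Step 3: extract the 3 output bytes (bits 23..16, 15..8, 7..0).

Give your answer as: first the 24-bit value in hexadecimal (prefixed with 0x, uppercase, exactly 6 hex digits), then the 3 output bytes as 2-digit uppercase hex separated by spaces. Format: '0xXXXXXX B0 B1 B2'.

Answer: 0x0A6617 0A 66 17

Derivation:
Sextets: C=2, m=38, Y=24, X=23
24-bit: (2<<18) | (38<<12) | (24<<6) | 23
      = 0x080000 | 0x026000 | 0x000600 | 0x000017
      = 0x0A6617
Bytes: (v>>16)&0xFF=0A, (v>>8)&0xFF=66, v&0xFF=17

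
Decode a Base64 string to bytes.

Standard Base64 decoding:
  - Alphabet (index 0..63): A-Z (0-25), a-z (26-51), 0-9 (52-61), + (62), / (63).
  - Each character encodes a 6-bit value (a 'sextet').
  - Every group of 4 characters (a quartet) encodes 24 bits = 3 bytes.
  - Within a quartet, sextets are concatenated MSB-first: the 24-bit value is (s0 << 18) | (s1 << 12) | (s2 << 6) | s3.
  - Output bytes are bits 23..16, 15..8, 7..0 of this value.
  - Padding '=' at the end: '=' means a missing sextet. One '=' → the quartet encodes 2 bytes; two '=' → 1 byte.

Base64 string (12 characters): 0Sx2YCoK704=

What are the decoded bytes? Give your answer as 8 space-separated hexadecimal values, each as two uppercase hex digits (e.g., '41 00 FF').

Answer: D1 2C 76 60 2A 0A EF 4E

Derivation:
After char 0 ('0'=52): chars_in_quartet=1 acc=0x34 bytes_emitted=0
After char 1 ('S'=18): chars_in_quartet=2 acc=0xD12 bytes_emitted=0
After char 2 ('x'=49): chars_in_quartet=3 acc=0x344B1 bytes_emitted=0
After char 3 ('2'=54): chars_in_quartet=4 acc=0xD12C76 -> emit D1 2C 76, reset; bytes_emitted=3
After char 4 ('Y'=24): chars_in_quartet=1 acc=0x18 bytes_emitted=3
After char 5 ('C'=2): chars_in_quartet=2 acc=0x602 bytes_emitted=3
After char 6 ('o'=40): chars_in_quartet=3 acc=0x180A8 bytes_emitted=3
After char 7 ('K'=10): chars_in_quartet=4 acc=0x602A0A -> emit 60 2A 0A, reset; bytes_emitted=6
After char 8 ('7'=59): chars_in_quartet=1 acc=0x3B bytes_emitted=6
After char 9 ('0'=52): chars_in_quartet=2 acc=0xEF4 bytes_emitted=6
After char 10 ('4'=56): chars_in_quartet=3 acc=0x3BD38 bytes_emitted=6
Padding '=': partial quartet acc=0x3BD38 -> emit EF 4E; bytes_emitted=8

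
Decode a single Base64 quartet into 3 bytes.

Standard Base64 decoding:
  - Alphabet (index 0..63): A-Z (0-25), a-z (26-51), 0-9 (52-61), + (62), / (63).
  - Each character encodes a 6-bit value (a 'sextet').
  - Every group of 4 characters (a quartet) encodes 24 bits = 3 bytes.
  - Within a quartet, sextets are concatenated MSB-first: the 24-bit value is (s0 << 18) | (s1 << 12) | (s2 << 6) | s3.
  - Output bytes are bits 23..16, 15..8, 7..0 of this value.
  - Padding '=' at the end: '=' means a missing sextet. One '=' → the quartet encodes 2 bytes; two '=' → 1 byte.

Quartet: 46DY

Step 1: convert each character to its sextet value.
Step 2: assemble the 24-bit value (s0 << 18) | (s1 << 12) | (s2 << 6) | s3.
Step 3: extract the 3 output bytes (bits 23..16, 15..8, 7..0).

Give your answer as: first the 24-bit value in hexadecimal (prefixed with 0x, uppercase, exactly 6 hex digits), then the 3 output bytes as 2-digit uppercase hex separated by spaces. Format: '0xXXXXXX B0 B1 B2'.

Sextets: 4=56, 6=58, D=3, Y=24
24-bit: (56<<18) | (58<<12) | (3<<6) | 24
      = 0xE00000 | 0x03A000 | 0x0000C0 | 0x000018
      = 0xE3A0D8
Bytes: (v>>16)&0xFF=E3, (v>>8)&0xFF=A0, v&0xFF=D8

Answer: 0xE3A0D8 E3 A0 D8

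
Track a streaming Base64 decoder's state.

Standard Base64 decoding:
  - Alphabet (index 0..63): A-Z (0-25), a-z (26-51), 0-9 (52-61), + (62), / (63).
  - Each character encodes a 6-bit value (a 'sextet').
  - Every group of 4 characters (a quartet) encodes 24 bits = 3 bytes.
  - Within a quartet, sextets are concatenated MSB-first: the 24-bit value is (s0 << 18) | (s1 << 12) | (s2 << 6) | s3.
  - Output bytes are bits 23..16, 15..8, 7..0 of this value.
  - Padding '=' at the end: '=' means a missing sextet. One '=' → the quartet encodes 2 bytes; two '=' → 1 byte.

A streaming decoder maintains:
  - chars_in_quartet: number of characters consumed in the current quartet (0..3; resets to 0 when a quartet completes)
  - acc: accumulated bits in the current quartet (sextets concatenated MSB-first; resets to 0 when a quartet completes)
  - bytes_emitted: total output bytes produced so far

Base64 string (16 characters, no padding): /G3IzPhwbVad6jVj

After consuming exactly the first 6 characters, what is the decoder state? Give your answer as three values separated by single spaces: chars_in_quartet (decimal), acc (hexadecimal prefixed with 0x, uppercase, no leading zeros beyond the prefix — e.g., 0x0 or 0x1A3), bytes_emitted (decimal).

After char 0 ('/'=63): chars_in_quartet=1 acc=0x3F bytes_emitted=0
After char 1 ('G'=6): chars_in_quartet=2 acc=0xFC6 bytes_emitted=0
After char 2 ('3'=55): chars_in_quartet=3 acc=0x3F1B7 bytes_emitted=0
After char 3 ('I'=8): chars_in_quartet=4 acc=0xFC6DC8 -> emit FC 6D C8, reset; bytes_emitted=3
After char 4 ('z'=51): chars_in_quartet=1 acc=0x33 bytes_emitted=3
After char 5 ('P'=15): chars_in_quartet=2 acc=0xCCF bytes_emitted=3

Answer: 2 0xCCF 3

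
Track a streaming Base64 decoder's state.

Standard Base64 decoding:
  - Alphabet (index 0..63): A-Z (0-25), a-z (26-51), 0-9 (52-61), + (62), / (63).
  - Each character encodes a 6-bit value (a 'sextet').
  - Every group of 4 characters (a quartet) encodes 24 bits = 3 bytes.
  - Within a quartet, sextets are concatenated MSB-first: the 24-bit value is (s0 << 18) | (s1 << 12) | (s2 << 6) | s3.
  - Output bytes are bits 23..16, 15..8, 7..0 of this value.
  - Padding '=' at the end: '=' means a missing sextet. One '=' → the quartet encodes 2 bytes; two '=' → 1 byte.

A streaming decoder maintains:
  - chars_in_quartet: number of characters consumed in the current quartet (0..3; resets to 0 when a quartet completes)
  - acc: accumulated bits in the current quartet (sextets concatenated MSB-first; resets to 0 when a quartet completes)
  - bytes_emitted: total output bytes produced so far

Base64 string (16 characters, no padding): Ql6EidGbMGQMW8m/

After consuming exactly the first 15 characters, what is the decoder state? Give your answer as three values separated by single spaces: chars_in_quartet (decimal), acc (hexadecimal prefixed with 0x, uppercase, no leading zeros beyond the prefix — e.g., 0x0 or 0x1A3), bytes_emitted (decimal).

Answer: 3 0x16F26 9

Derivation:
After char 0 ('Q'=16): chars_in_quartet=1 acc=0x10 bytes_emitted=0
After char 1 ('l'=37): chars_in_quartet=2 acc=0x425 bytes_emitted=0
After char 2 ('6'=58): chars_in_quartet=3 acc=0x1097A bytes_emitted=0
After char 3 ('E'=4): chars_in_quartet=4 acc=0x425E84 -> emit 42 5E 84, reset; bytes_emitted=3
After char 4 ('i'=34): chars_in_quartet=1 acc=0x22 bytes_emitted=3
After char 5 ('d'=29): chars_in_quartet=2 acc=0x89D bytes_emitted=3
After char 6 ('G'=6): chars_in_quartet=3 acc=0x22746 bytes_emitted=3
After char 7 ('b'=27): chars_in_quartet=4 acc=0x89D19B -> emit 89 D1 9B, reset; bytes_emitted=6
After char 8 ('M'=12): chars_in_quartet=1 acc=0xC bytes_emitted=6
After char 9 ('G'=6): chars_in_quartet=2 acc=0x306 bytes_emitted=6
After char 10 ('Q'=16): chars_in_quartet=3 acc=0xC190 bytes_emitted=6
After char 11 ('M'=12): chars_in_quartet=4 acc=0x30640C -> emit 30 64 0C, reset; bytes_emitted=9
After char 12 ('W'=22): chars_in_quartet=1 acc=0x16 bytes_emitted=9
After char 13 ('8'=60): chars_in_quartet=2 acc=0x5BC bytes_emitted=9
After char 14 ('m'=38): chars_in_quartet=3 acc=0x16F26 bytes_emitted=9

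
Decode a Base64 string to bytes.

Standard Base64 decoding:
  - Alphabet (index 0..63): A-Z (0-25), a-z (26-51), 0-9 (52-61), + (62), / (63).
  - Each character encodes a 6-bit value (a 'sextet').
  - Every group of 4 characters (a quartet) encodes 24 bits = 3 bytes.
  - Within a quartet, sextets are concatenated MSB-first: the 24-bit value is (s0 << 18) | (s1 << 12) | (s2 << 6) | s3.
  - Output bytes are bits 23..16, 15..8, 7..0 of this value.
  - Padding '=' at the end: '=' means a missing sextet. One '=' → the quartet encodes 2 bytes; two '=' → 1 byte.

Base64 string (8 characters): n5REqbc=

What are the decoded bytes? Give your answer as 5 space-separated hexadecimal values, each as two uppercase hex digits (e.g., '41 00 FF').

Answer: 9F 94 44 A9 B7

Derivation:
After char 0 ('n'=39): chars_in_quartet=1 acc=0x27 bytes_emitted=0
After char 1 ('5'=57): chars_in_quartet=2 acc=0x9F9 bytes_emitted=0
After char 2 ('R'=17): chars_in_quartet=3 acc=0x27E51 bytes_emitted=0
After char 3 ('E'=4): chars_in_quartet=4 acc=0x9F9444 -> emit 9F 94 44, reset; bytes_emitted=3
After char 4 ('q'=42): chars_in_quartet=1 acc=0x2A bytes_emitted=3
After char 5 ('b'=27): chars_in_quartet=2 acc=0xA9B bytes_emitted=3
After char 6 ('c'=28): chars_in_quartet=3 acc=0x2A6DC bytes_emitted=3
Padding '=': partial quartet acc=0x2A6DC -> emit A9 B7; bytes_emitted=5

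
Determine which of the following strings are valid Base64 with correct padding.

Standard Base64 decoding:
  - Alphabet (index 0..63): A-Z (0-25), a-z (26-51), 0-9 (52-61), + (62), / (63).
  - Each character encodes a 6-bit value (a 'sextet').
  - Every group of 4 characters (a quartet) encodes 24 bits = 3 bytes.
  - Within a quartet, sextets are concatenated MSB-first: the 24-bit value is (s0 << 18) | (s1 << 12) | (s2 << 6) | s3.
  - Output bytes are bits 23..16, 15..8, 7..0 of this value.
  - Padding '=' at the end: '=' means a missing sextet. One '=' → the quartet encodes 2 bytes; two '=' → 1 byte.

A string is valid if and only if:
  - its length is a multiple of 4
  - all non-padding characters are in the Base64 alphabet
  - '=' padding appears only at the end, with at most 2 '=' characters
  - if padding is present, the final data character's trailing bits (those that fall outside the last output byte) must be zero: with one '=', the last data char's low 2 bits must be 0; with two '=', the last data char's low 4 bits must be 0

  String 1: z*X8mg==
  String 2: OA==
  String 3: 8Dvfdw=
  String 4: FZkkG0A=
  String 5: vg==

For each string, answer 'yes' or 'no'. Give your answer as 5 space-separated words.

Answer: no yes no yes yes

Derivation:
String 1: 'z*X8mg==' → invalid (bad char(s): ['*'])
String 2: 'OA==' → valid
String 3: '8Dvfdw=' → invalid (len=7 not mult of 4)
String 4: 'FZkkG0A=' → valid
String 5: 'vg==' → valid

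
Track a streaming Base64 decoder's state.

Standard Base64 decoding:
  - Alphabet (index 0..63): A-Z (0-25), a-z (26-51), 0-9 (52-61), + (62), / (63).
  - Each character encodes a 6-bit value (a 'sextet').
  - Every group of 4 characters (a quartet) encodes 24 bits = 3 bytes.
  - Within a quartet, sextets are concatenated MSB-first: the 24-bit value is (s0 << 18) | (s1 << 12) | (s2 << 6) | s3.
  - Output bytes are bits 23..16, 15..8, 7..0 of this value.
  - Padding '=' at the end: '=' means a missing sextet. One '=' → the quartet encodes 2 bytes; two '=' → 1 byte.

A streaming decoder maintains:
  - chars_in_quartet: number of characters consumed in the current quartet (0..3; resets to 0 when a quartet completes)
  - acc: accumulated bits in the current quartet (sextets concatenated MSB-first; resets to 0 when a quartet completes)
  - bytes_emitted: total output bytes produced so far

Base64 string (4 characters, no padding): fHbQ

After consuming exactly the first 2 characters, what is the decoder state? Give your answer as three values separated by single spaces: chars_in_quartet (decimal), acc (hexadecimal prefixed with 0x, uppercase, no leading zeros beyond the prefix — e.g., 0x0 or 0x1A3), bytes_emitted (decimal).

Answer: 2 0x7C7 0

Derivation:
After char 0 ('f'=31): chars_in_quartet=1 acc=0x1F bytes_emitted=0
After char 1 ('H'=7): chars_in_quartet=2 acc=0x7C7 bytes_emitted=0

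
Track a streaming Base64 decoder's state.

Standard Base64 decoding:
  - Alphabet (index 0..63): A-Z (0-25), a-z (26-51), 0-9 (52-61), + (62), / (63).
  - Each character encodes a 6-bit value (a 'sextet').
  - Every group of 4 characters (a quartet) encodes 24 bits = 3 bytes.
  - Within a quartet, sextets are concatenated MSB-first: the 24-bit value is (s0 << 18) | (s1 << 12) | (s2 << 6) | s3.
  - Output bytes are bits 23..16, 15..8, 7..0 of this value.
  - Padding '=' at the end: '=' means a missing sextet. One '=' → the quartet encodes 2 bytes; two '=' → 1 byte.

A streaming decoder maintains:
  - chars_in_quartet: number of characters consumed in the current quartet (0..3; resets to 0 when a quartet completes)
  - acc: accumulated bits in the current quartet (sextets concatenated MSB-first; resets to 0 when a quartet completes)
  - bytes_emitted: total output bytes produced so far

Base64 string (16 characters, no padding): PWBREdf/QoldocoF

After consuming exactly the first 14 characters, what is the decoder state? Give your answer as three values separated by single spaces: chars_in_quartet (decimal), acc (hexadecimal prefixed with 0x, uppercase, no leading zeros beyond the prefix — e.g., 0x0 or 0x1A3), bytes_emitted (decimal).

Answer: 2 0xA1C 9

Derivation:
After char 0 ('P'=15): chars_in_quartet=1 acc=0xF bytes_emitted=0
After char 1 ('W'=22): chars_in_quartet=2 acc=0x3D6 bytes_emitted=0
After char 2 ('B'=1): chars_in_quartet=3 acc=0xF581 bytes_emitted=0
After char 3 ('R'=17): chars_in_quartet=4 acc=0x3D6051 -> emit 3D 60 51, reset; bytes_emitted=3
After char 4 ('E'=4): chars_in_quartet=1 acc=0x4 bytes_emitted=3
After char 5 ('d'=29): chars_in_quartet=2 acc=0x11D bytes_emitted=3
After char 6 ('f'=31): chars_in_quartet=3 acc=0x475F bytes_emitted=3
After char 7 ('/'=63): chars_in_quartet=4 acc=0x11D7FF -> emit 11 D7 FF, reset; bytes_emitted=6
After char 8 ('Q'=16): chars_in_quartet=1 acc=0x10 bytes_emitted=6
After char 9 ('o'=40): chars_in_quartet=2 acc=0x428 bytes_emitted=6
After char 10 ('l'=37): chars_in_quartet=3 acc=0x10A25 bytes_emitted=6
After char 11 ('d'=29): chars_in_quartet=4 acc=0x42895D -> emit 42 89 5D, reset; bytes_emitted=9
After char 12 ('o'=40): chars_in_quartet=1 acc=0x28 bytes_emitted=9
After char 13 ('c'=28): chars_in_quartet=2 acc=0xA1C bytes_emitted=9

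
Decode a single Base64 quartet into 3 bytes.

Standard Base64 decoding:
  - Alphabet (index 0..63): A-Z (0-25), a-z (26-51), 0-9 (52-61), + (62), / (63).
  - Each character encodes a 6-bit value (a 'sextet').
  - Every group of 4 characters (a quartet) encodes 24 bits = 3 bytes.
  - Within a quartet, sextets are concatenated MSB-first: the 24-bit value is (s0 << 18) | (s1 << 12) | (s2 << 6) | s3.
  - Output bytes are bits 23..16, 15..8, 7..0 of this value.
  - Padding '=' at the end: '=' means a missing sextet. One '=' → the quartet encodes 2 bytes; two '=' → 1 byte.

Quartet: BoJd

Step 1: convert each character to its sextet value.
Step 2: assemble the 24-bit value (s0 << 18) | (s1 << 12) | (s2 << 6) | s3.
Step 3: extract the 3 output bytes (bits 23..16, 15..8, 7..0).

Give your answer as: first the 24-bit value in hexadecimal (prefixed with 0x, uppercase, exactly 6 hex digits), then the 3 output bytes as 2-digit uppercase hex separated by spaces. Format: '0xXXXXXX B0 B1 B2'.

Answer: 0x06825D 06 82 5D

Derivation:
Sextets: B=1, o=40, J=9, d=29
24-bit: (1<<18) | (40<<12) | (9<<6) | 29
      = 0x040000 | 0x028000 | 0x000240 | 0x00001D
      = 0x06825D
Bytes: (v>>16)&0xFF=06, (v>>8)&0xFF=82, v&0xFF=5D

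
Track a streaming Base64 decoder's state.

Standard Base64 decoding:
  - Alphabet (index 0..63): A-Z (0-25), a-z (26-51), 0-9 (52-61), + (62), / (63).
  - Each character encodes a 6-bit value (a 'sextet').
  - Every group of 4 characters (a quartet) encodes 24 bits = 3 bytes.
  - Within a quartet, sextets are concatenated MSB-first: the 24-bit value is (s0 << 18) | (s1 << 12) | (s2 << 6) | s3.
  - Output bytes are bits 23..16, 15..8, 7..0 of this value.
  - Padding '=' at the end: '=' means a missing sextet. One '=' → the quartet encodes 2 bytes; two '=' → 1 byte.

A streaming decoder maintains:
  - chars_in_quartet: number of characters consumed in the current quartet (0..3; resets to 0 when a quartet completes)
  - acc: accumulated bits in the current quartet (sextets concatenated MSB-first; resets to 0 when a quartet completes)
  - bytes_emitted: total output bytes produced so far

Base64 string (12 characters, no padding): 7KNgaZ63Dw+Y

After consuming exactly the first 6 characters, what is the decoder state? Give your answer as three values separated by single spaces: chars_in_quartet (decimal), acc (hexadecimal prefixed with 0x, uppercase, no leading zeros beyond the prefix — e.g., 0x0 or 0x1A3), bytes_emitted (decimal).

Answer: 2 0x699 3

Derivation:
After char 0 ('7'=59): chars_in_quartet=1 acc=0x3B bytes_emitted=0
After char 1 ('K'=10): chars_in_quartet=2 acc=0xECA bytes_emitted=0
After char 2 ('N'=13): chars_in_quartet=3 acc=0x3B28D bytes_emitted=0
After char 3 ('g'=32): chars_in_quartet=4 acc=0xECA360 -> emit EC A3 60, reset; bytes_emitted=3
After char 4 ('a'=26): chars_in_quartet=1 acc=0x1A bytes_emitted=3
After char 5 ('Z'=25): chars_in_quartet=2 acc=0x699 bytes_emitted=3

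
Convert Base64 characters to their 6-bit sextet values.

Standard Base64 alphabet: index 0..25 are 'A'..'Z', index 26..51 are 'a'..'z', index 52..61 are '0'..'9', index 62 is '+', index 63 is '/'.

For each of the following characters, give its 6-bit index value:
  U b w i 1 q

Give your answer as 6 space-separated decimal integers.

'U': A..Z range, ord('U') − ord('A') = 20
'b': a..z range, 26 + ord('b') − ord('a') = 27
'w': a..z range, 26 + ord('w') − ord('a') = 48
'i': a..z range, 26 + ord('i') − ord('a') = 34
'1': 0..9 range, 52 + ord('1') − ord('0') = 53
'q': a..z range, 26 + ord('q') − ord('a') = 42

Answer: 20 27 48 34 53 42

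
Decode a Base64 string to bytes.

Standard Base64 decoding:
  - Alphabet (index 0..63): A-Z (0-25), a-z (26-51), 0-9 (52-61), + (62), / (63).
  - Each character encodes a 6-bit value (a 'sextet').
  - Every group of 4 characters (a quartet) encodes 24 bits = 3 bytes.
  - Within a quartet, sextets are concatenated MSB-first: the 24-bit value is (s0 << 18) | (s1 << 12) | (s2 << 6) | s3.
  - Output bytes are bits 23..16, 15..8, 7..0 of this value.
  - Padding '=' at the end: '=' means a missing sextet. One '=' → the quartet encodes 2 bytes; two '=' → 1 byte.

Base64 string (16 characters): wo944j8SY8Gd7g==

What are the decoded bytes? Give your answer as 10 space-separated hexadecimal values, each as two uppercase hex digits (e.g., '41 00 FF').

After char 0 ('w'=48): chars_in_quartet=1 acc=0x30 bytes_emitted=0
After char 1 ('o'=40): chars_in_quartet=2 acc=0xC28 bytes_emitted=0
After char 2 ('9'=61): chars_in_quartet=3 acc=0x30A3D bytes_emitted=0
After char 3 ('4'=56): chars_in_quartet=4 acc=0xC28F78 -> emit C2 8F 78, reset; bytes_emitted=3
After char 4 ('4'=56): chars_in_quartet=1 acc=0x38 bytes_emitted=3
After char 5 ('j'=35): chars_in_quartet=2 acc=0xE23 bytes_emitted=3
After char 6 ('8'=60): chars_in_quartet=3 acc=0x388FC bytes_emitted=3
After char 7 ('S'=18): chars_in_quartet=4 acc=0xE23F12 -> emit E2 3F 12, reset; bytes_emitted=6
After char 8 ('Y'=24): chars_in_quartet=1 acc=0x18 bytes_emitted=6
After char 9 ('8'=60): chars_in_quartet=2 acc=0x63C bytes_emitted=6
After char 10 ('G'=6): chars_in_quartet=3 acc=0x18F06 bytes_emitted=6
After char 11 ('d'=29): chars_in_quartet=4 acc=0x63C19D -> emit 63 C1 9D, reset; bytes_emitted=9
After char 12 ('7'=59): chars_in_quartet=1 acc=0x3B bytes_emitted=9
After char 13 ('g'=32): chars_in_quartet=2 acc=0xEE0 bytes_emitted=9
Padding '==': partial quartet acc=0xEE0 -> emit EE; bytes_emitted=10

Answer: C2 8F 78 E2 3F 12 63 C1 9D EE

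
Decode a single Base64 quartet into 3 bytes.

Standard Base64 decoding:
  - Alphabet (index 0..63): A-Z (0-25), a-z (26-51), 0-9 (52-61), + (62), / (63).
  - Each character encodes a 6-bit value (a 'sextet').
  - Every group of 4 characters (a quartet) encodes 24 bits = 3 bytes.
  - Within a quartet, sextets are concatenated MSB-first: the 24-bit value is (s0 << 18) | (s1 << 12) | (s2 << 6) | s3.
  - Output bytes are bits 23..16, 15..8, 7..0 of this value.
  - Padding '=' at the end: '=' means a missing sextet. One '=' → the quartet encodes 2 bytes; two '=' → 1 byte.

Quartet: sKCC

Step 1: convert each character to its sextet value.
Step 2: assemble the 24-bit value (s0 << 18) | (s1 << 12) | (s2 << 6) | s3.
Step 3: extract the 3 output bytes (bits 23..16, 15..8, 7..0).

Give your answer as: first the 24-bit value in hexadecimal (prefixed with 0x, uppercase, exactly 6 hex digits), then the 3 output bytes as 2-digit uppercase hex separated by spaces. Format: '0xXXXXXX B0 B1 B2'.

Sextets: s=44, K=10, C=2, C=2
24-bit: (44<<18) | (10<<12) | (2<<6) | 2
      = 0xB00000 | 0x00A000 | 0x000080 | 0x000002
      = 0xB0A082
Bytes: (v>>16)&0xFF=B0, (v>>8)&0xFF=A0, v&0xFF=82

Answer: 0xB0A082 B0 A0 82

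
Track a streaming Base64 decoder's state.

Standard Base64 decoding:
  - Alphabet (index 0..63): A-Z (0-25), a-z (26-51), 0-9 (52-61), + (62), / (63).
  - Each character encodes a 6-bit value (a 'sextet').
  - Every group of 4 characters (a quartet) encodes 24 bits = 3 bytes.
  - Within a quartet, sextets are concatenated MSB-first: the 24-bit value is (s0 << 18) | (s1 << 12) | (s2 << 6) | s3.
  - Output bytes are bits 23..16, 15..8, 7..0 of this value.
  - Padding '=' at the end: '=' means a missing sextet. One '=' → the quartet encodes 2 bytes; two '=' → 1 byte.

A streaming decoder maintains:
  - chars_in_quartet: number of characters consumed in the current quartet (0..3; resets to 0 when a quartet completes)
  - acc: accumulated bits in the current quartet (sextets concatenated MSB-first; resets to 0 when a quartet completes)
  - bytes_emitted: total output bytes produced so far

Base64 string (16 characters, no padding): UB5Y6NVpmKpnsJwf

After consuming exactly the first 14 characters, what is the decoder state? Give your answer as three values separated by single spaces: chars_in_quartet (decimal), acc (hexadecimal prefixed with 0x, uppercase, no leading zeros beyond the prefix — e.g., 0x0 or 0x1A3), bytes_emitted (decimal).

After char 0 ('U'=20): chars_in_quartet=1 acc=0x14 bytes_emitted=0
After char 1 ('B'=1): chars_in_quartet=2 acc=0x501 bytes_emitted=0
After char 2 ('5'=57): chars_in_quartet=3 acc=0x14079 bytes_emitted=0
After char 3 ('Y'=24): chars_in_quartet=4 acc=0x501E58 -> emit 50 1E 58, reset; bytes_emitted=3
After char 4 ('6'=58): chars_in_quartet=1 acc=0x3A bytes_emitted=3
After char 5 ('N'=13): chars_in_quartet=2 acc=0xE8D bytes_emitted=3
After char 6 ('V'=21): chars_in_quartet=3 acc=0x3A355 bytes_emitted=3
After char 7 ('p'=41): chars_in_quartet=4 acc=0xE8D569 -> emit E8 D5 69, reset; bytes_emitted=6
After char 8 ('m'=38): chars_in_quartet=1 acc=0x26 bytes_emitted=6
After char 9 ('K'=10): chars_in_quartet=2 acc=0x98A bytes_emitted=6
After char 10 ('p'=41): chars_in_quartet=3 acc=0x262A9 bytes_emitted=6
After char 11 ('n'=39): chars_in_quartet=4 acc=0x98AA67 -> emit 98 AA 67, reset; bytes_emitted=9
After char 12 ('s'=44): chars_in_quartet=1 acc=0x2C bytes_emitted=9
After char 13 ('J'=9): chars_in_quartet=2 acc=0xB09 bytes_emitted=9

Answer: 2 0xB09 9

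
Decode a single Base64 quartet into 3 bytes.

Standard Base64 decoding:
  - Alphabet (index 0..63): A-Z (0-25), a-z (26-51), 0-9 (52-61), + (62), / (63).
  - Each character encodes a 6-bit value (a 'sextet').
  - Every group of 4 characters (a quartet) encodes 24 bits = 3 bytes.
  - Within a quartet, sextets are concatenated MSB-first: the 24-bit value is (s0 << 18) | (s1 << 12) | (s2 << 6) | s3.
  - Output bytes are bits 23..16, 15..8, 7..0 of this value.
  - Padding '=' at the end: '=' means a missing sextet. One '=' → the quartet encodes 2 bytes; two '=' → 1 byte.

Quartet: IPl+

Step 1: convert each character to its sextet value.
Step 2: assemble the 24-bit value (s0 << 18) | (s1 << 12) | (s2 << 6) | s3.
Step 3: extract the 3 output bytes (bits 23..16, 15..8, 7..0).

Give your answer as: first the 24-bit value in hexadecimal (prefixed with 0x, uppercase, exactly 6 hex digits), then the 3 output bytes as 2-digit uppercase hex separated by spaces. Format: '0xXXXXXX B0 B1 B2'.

Sextets: I=8, P=15, l=37, +=62
24-bit: (8<<18) | (15<<12) | (37<<6) | 62
      = 0x200000 | 0x00F000 | 0x000940 | 0x00003E
      = 0x20F97E
Bytes: (v>>16)&0xFF=20, (v>>8)&0xFF=F9, v&0xFF=7E

Answer: 0x20F97E 20 F9 7E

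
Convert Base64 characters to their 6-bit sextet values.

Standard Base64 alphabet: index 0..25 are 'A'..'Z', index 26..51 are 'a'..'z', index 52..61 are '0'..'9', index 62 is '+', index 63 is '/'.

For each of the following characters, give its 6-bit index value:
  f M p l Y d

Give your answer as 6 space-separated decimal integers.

'f': a..z range, 26 + ord('f') − ord('a') = 31
'M': A..Z range, ord('M') − ord('A') = 12
'p': a..z range, 26 + ord('p') − ord('a') = 41
'l': a..z range, 26 + ord('l') − ord('a') = 37
'Y': A..Z range, ord('Y') − ord('A') = 24
'd': a..z range, 26 + ord('d') − ord('a') = 29

Answer: 31 12 41 37 24 29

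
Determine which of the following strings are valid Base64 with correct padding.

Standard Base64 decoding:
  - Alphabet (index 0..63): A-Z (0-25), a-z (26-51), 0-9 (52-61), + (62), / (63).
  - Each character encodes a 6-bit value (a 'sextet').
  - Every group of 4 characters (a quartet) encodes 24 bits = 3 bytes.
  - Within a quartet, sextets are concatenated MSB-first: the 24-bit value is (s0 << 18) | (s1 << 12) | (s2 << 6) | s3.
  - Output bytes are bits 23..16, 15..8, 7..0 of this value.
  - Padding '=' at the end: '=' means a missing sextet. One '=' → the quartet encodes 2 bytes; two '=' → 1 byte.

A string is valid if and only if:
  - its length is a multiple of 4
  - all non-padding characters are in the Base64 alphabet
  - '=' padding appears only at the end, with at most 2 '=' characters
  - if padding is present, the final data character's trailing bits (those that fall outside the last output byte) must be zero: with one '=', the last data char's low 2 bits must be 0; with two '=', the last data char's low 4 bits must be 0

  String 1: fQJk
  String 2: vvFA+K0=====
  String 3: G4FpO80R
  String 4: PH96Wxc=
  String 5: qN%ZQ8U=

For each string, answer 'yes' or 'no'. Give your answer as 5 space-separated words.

String 1: 'fQJk' → valid
String 2: 'vvFA+K0=====' → invalid (5 pad chars (max 2))
String 3: 'G4FpO80R' → valid
String 4: 'PH96Wxc=' → valid
String 5: 'qN%ZQ8U=' → invalid (bad char(s): ['%'])

Answer: yes no yes yes no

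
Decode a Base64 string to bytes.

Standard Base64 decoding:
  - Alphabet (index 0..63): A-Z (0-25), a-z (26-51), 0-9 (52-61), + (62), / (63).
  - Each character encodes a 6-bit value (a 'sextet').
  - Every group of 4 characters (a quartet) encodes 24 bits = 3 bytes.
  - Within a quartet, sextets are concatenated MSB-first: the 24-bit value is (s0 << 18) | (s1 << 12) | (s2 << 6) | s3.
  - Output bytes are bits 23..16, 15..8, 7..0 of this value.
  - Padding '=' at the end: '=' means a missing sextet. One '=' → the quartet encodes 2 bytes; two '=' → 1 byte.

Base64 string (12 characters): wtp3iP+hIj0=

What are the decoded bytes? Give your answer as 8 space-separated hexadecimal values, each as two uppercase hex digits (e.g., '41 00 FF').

After char 0 ('w'=48): chars_in_quartet=1 acc=0x30 bytes_emitted=0
After char 1 ('t'=45): chars_in_quartet=2 acc=0xC2D bytes_emitted=0
After char 2 ('p'=41): chars_in_quartet=3 acc=0x30B69 bytes_emitted=0
After char 3 ('3'=55): chars_in_quartet=4 acc=0xC2DA77 -> emit C2 DA 77, reset; bytes_emitted=3
After char 4 ('i'=34): chars_in_quartet=1 acc=0x22 bytes_emitted=3
After char 5 ('P'=15): chars_in_quartet=2 acc=0x88F bytes_emitted=3
After char 6 ('+'=62): chars_in_quartet=3 acc=0x223FE bytes_emitted=3
After char 7 ('h'=33): chars_in_quartet=4 acc=0x88FFA1 -> emit 88 FF A1, reset; bytes_emitted=6
After char 8 ('I'=8): chars_in_quartet=1 acc=0x8 bytes_emitted=6
After char 9 ('j'=35): chars_in_quartet=2 acc=0x223 bytes_emitted=6
After char 10 ('0'=52): chars_in_quartet=3 acc=0x88F4 bytes_emitted=6
Padding '=': partial quartet acc=0x88F4 -> emit 22 3D; bytes_emitted=8

Answer: C2 DA 77 88 FF A1 22 3D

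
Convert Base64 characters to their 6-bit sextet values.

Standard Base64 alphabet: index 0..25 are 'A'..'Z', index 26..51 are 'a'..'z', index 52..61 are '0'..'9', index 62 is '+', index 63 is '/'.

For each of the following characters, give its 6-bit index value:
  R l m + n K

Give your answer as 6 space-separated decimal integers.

Answer: 17 37 38 62 39 10

Derivation:
'R': A..Z range, ord('R') − ord('A') = 17
'l': a..z range, 26 + ord('l') − ord('a') = 37
'm': a..z range, 26 + ord('m') − ord('a') = 38
'+': index 62
'n': a..z range, 26 + ord('n') − ord('a') = 39
'K': A..Z range, ord('K') − ord('A') = 10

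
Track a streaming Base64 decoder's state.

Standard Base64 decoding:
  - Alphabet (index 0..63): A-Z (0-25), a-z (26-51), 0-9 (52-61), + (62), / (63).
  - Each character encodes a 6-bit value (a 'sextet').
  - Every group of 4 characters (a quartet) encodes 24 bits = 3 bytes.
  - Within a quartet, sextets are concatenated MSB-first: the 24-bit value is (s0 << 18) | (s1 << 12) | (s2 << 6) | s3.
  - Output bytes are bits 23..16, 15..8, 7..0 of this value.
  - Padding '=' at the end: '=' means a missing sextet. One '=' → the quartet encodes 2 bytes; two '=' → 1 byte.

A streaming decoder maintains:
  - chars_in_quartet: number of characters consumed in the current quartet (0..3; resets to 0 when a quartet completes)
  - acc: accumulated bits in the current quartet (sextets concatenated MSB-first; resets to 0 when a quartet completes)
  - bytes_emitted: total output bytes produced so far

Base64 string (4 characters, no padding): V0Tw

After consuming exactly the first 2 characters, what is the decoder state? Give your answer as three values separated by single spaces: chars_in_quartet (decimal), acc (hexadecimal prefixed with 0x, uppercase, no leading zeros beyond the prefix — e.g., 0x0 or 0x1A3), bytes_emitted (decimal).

Answer: 2 0x574 0

Derivation:
After char 0 ('V'=21): chars_in_quartet=1 acc=0x15 bytes_emitted=0
After char 1 ('0'=52): chars_in_quartet=2 acc=0x574 bytes_emitted=0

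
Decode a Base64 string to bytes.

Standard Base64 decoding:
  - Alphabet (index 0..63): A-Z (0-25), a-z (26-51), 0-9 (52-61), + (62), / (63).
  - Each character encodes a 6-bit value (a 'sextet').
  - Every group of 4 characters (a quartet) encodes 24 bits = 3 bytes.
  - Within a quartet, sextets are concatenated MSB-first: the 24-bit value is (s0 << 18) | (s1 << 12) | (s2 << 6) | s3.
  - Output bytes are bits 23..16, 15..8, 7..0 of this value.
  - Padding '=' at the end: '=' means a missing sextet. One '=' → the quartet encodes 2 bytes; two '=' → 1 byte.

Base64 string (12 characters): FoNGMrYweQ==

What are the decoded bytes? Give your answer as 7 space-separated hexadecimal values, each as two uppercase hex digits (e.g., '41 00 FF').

Answer: 16 83 46 32 B6 30 79

Derivation:
After char 0 ('F'=5): chars_in_quartet=1 acc=0x5 bytes_emitted=0
After char 1 ('o'=40): chars_in_quartet=2 acc=0x168 bytes_emitted=0
After char 2 ('N'=13): chars_in_quartet=3 acc=0x5A0D bytes_emitted=0
After char 3 ('G'=6): chars_in_quartet=4 acc=0x168346 -> emit 16 83 46, reset; bytes_emitted=3
After char 4 ('M'=12): chars_in_quartet=1 acc=0xC bytes_emitted=3
After char 5 ('r'=43): chars_in_quartet=2 acc=0x32B bytes_emitted=3
After char 6 ('Y'=24): chars_in_quartet=3 acc=0xCAD8 bytes_emitted=3
After char 7 ('w'=48): chars_in_quartet=4 acc=0x32B630 -> emit 32 B6 30, reset; bytes_emitted=6
After char 8 ('e'=30): chars_in_quartet=1 acc=0x1E bytes_emitted=6
After char 9 ('Q'=16): chars_in_quartet=2 acc=0x790 bytes_emitted=6
Padding '==': partial quartet acc=0x790 -> emit 79; bytes_emitted=7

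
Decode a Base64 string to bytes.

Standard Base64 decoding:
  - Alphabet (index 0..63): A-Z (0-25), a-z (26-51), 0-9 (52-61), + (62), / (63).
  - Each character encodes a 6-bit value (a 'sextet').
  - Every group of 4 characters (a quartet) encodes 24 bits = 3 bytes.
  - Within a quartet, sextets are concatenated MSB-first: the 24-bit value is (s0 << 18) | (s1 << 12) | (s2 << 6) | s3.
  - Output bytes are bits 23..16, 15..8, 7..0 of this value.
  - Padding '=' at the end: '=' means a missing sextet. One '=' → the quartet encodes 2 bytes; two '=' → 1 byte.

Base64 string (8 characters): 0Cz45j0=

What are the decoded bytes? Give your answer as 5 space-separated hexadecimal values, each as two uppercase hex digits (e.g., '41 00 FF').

Answer: D0 2C F8 E6 3D

Derivation:
After char 0 ('0'=52): chars_in_quartet=1 acc=0x34 bytes_emitted=0
After char 1 ('C'=2): chars_in_quartet=2 acc=0xD02 bytes_emitted=0
After char 2 ('z'=51): chars_in_quartet=3 acc=0x340B3 bytes_emitted=0
After char 3 ('4'=56): chars_in_quartet=4 acc=0xD02CF8 -> emit D0 2C F8, reset; bytes_emitted=3
After char 4 ('5'=57): chars_in_quartet=1 acc=0x39 bytes_emitted=3
After char 5 ('j'=35): chars_in_quartet=2 acc=0xE63 bytes_emitted=3
After char 6 ('0'=52): chars_in_quartet=3 acc=0x398F4 bytes_emitted=3
Padding '=': partial quartet acc=0x398F4 -> emit E6 3D; bytes_emitted=5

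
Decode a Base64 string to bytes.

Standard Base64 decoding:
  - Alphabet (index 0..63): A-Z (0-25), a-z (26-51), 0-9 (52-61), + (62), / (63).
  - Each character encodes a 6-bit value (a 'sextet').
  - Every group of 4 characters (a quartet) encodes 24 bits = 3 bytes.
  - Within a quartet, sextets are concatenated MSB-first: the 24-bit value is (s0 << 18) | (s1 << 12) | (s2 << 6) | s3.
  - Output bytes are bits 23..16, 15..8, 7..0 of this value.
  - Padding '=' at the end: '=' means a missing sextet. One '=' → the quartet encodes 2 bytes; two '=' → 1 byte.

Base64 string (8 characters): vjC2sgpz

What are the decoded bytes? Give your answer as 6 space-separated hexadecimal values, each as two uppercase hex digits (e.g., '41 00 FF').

After char 0 ('v'=47): chars_in_quartet=1 acc=0x2F bytes_emitted=0
After char 1 ('j'=35): chars_in_quartet=2 acc=0xBE3 bytes_emitted=0
After char 2 ('C'=2): chars_in_quartet=3 acc=0x2F8C2 bytes_emitted=0
After char 3 ('2'=54): chars_in_quartet=4 acc=0xBE30B6 -> emit BE 30 B6, reset; bytes_emitted=3
After char 4 ('s'=44): chars_in_quartet=1 acc=0x2C bytes_emitted=3
After char 5 ('g'=32): chars_in_quartet=2 acc=0xB20 bytes_emitted=3
After char 6 ('p'=41): chars_in_quartet=3 acc=0x2C829 bytes_emitted=3
After char 7 ('z'=51): chars_in_quartet=4 acc=0xB20A73 -> emit B2 0A 73, reset; bytes_emitted=6

Answer: BE 30 B6 B2 0A 73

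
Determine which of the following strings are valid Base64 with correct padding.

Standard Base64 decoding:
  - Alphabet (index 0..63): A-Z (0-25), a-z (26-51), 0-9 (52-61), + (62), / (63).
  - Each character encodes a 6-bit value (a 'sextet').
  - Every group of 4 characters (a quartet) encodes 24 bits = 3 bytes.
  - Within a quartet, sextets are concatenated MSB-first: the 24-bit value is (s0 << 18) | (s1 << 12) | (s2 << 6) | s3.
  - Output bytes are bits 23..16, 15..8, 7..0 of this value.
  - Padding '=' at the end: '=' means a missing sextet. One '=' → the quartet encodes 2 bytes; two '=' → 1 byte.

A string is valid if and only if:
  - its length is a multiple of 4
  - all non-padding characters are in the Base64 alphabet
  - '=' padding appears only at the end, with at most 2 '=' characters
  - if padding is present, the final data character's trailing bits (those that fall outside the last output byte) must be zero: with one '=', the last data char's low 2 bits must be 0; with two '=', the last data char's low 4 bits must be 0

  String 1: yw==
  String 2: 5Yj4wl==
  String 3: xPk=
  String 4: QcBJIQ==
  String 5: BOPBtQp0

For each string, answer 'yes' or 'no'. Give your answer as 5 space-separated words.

Answer: yes no yes yes yes

Derivation:
String 1: 'yw==' → valid
String 2: '5Yj4wl==' → invalid (bad trailing bits)
String 3: 'xPk=' → valid
String 4: 'QcBJIQ==' → valid
String 5: 'BOPBtQp0' → valid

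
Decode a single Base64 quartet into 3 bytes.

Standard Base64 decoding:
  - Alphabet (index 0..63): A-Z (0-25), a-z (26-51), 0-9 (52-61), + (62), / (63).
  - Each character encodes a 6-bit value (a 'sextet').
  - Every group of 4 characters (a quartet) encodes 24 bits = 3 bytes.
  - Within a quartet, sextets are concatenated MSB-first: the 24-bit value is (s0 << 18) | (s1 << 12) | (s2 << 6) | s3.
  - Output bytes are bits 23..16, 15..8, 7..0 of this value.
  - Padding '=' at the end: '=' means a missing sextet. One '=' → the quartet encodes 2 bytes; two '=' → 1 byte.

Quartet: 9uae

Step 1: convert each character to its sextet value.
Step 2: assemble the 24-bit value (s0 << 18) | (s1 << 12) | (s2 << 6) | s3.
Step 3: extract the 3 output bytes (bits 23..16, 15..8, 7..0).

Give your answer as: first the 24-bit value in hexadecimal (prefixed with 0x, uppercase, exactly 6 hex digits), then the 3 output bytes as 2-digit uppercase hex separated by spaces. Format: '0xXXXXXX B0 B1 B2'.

Sextets: 9=61, u=46, a=26, e=30
24-bit: (61<<18) | (46<<12) | (26<<6) | 30
      = 0xF40000 | 0x02E000 | 0x000680 | 0x00001E
      = 0xF6E69E
Bytes: (v>>16)&0xFF=F6, (v>>8)&0xFF=E6, v&0xFF=9E

Answer: 0xF6E69E F6 E6 9E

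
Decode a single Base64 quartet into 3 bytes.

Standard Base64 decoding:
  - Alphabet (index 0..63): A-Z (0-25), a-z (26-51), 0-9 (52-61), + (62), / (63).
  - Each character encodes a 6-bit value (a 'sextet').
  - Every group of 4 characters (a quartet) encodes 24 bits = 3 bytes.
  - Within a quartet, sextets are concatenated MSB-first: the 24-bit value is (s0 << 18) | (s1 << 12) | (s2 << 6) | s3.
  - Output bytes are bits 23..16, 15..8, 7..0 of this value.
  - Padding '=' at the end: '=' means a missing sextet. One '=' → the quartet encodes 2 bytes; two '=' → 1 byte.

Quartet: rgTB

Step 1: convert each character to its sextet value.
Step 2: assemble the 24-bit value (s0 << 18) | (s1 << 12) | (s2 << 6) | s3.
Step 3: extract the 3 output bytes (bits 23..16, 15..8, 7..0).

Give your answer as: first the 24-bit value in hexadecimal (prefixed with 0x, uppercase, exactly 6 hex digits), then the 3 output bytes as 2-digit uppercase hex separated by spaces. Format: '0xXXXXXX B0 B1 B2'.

Answer: 0xAE04C1 AE 04 C1

Derivation:
Sextets: r=43, g=32, T=19, B=1
24-bit: (43<<18) | (32<<12) | (19<<6) | 1
      = 0xAC0000 | 0x020000 | 0x0004C0 | 0x000001
      = 0xAE04C1
Bytes: (v>>16)&0xFF=AE, (v>>8)&0xFF=04, v&0xFF=C1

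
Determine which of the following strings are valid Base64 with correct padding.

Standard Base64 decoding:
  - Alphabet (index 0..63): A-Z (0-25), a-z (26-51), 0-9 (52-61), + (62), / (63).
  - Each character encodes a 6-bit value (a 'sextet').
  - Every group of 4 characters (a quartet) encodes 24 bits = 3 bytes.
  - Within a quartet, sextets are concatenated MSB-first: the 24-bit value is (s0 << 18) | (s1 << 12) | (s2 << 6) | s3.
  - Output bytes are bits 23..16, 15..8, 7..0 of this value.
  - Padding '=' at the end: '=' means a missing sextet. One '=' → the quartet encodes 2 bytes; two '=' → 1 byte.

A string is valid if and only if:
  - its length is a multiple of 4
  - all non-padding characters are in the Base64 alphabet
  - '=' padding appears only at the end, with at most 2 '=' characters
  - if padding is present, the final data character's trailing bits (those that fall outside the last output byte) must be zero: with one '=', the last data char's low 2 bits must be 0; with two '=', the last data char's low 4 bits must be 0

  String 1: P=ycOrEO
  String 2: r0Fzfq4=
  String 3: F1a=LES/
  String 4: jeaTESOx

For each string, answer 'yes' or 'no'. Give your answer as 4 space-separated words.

String 1: 'P=ycOrEO' → invalid (bad char(s): ['=']; '=' in middle)
String 2: 'r0Fzfq4=' → valid
String 3: 'F1a=LES/' → invalid (bad char(s): ['=']; '=' in middle)
String 4: 'jeaTESOx' → valid

Answer: no yes no yes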